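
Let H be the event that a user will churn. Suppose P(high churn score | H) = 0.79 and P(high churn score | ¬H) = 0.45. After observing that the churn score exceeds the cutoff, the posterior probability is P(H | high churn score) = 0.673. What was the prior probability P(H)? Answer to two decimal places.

Bayes' rule in odds form gives O(H|E) = O(H)·[P(E|H)/P(E|¬H)], hence O(H) = O(H|E)/LR.
Posterior odds = 0.673/(1−0.673) = 2.0581. LR = 0.79/0.45 = 1.7556.
Prior odds = 2.0581/1.7556 = 1.1723, so P(H) = 1.1723/(1+1.1723) ≈ 0.54.

P(H) = 0.54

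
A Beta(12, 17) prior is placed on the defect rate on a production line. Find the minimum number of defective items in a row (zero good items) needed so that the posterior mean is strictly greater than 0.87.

k = 102

After k defective items and 0 good items the posterior is Beta(12+k, 17), with mean (12+k)/(12+17+k).
Set (12+k)/(29+k) > 0.87 and solve: k > (0.87·29 − 12)/(1 − 0.87) = 101.769.
The smallest integer exceeding 101.769 is 102.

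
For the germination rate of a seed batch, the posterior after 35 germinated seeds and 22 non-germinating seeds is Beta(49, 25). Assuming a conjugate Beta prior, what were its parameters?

Beta(14, 3)

Under Beta–binomial conjugacy the posterior parameters are (α+s, β+f).
So α = 49 − 35 = 14 and β = 25 − 22 = 3.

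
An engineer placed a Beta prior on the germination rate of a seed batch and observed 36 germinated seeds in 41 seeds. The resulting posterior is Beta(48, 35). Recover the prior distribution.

Beta(12, 30)

Under Beta–binomial conjugacy the posterior parameters are (a+s, b+f).
Subtract the data counts: 48−36=12, 35−5=30.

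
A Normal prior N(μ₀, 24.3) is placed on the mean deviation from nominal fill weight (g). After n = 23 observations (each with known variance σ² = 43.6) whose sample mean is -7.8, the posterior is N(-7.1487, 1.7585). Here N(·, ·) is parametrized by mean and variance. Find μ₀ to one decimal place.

μ₀ = 1.2

The posterior mean is a precision-weighted average: μ_n = (τ₀μ₀ + τ_data·x̄)/(τ₀+τ_data), with τ₀=1/σ₀² and τ_data=n/σ².
Here τ₀ = 1/24.3 = 0.041152 and τ_data = 23/43.6 = 0.527523, so τ_n = 0.568675.
Rearranging for μ₀: μ₀ = (μ_n·τ_n − τ_data·x̄)/τ₀ = (-7.1487·0.568675 − 0.527523·-7.8) / 0.041152 = 0.049392/0.041152 ≈ 1.2.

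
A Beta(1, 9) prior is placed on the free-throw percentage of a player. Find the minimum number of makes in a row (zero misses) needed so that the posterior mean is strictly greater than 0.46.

After k makes and 0 misses the posterior is Beta(1+k, 9), with mean (1+k)/(1+9+k).
Set (1+k)/(10+k) > 0.46 and solve: k > (0.46·10 − 1)/(1 − 0.46) = 6.667.
The smallest integer exceeding 6.667 is 7, and checking k=7: (8)/(17) = 0.4706 > 0.46.

k = 7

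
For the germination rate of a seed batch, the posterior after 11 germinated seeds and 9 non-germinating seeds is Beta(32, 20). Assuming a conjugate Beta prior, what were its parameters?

Beta(21, 11)

A Beta(a, b) prior with s successes and f failures in binomial data gives a Beta(a+s, b+f) posterior.
So a = 32 − 11 = 21 and b = 20 − 9 = 11.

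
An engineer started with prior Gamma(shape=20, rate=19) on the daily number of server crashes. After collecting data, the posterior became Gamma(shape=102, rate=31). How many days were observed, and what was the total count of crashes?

n = 12 days with total 82 crashes

A Gamma(α, β) prior (rate parametrization) on a Poisson rate with n observations summing to S gives posterior Gamma(α+S, β+n).
Matching: Σxᵢ = 102 − 20 = 82 and n = 31 − 19 = 12.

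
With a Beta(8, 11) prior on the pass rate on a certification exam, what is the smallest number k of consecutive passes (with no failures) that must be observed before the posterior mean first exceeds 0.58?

k = 8

After k passes and 0 failures the posterior is Beta(8+k, 11), with mean (8+k)/(8+11+k).
Set (8+k)/(19+k) > 0.58 and solve: k > (0.58·19 − 8)/(1 − 0.58) = 7.190.
The smallest integer exceeding 7.190 is 8, and checking k=8: (16)/(27) = 0.5926 > 0.58.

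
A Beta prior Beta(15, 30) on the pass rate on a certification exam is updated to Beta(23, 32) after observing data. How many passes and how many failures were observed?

Beta is conjugate to the binomial likelihood: posterior = Beta(a+s, b+f).
Match parameters: s=23−15=8, f=32−30=2.

8 passes and 2 failures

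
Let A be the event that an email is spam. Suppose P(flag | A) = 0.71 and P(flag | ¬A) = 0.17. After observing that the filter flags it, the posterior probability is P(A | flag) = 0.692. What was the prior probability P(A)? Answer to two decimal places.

P(A) = 0.35

In odds form, posterior odds = prior odds × likelihood ratio, so prior odds = posterior odds ÷ LR.
Posterior odds = 0.692/(1−0.692) = 2.2468. LR = 0.71/0.17 = 4.1765.
Prior odds = 2.2468/4.1765 = 0.5380, so P(A) = 0.5380/(1+0.5380) ≈ 0.35.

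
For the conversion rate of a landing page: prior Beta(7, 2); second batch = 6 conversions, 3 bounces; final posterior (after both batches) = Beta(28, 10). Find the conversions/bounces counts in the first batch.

15 conversions and 5 bounces

Sequential conjugate updates are equivalent to a single update on the pooled data, so total successes = posterior α − prior α and total failures = posterior β − prior β.
Total across both batches: 28−7=21 conversions, 10−2=8 bounces.
Subtract the second batch: 21−6=15 conversions and 8−3=5 bounces.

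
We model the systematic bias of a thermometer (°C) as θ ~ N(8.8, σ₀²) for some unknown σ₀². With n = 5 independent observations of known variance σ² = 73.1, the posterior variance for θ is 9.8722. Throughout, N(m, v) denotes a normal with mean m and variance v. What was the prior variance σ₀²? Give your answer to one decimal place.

σ₀² = 30.4

Posterior precision equals prior precision plus data precision: 1/σ_n² = 1/σ₀² + n/σ².
So 1/σ₀² = 1/9.8722 − 5/73.1 = 0.101295 − 0.068399 = 0.032896.
Hence σ₀² = 1/0.032896 ≈ 30.4.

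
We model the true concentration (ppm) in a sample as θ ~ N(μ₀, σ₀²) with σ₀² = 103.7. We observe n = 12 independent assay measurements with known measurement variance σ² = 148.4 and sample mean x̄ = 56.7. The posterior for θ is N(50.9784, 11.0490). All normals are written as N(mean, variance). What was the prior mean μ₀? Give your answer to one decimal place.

The posterior mean is a precision-weighted average: μ_n = (τ₀μ₀ + τ_data·x̄)/(τ₀+τ_data), with τ₀=1/σ₀² and τ_data=n/σ².
Here τ₀ = 1/103.7 = 0.009643 and τ_data = 12/148.4 = 0.080863, so τ_n = 0.090506.
Rearranging for μ₀: μ₀ = (μ_n·τ_n − τ_data·x̄)/τ₀ = (50.9784·0.090506 − 0.080863·56.7) / 0.009643 = 0.028919/0.009643 ≈ 3.0.

μ₀ = 3.0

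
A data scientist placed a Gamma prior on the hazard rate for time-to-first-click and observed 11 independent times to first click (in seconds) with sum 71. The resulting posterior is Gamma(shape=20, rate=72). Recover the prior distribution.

Gamma(shape=9, rate=1)

Gamma–exponential conjugacy: posterior shape = α + n, posterior rate = β + Σtᵢ.
So α = 20 − 11 = 9 and β = 72 − 71 = 1.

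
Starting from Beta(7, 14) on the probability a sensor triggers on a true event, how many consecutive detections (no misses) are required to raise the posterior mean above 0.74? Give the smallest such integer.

k = 33

After k detections and 0 misses the posterior is Beta(7+k, 14), with mean (7+k)/(7+14+k).
Set (7+k)/(21+k) > 0.74 and solve: k > (0.74·21 − 7)/(1 − 0.74) = 32.846.
The smallest integer exceeding 32.846 is 33, and checking k=33: (40)/(54) = 0.7407 > 0.74.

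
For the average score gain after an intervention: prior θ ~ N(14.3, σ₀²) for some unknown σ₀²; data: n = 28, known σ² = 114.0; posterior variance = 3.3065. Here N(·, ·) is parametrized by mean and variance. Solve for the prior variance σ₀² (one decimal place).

For the Normal–Normal model with known σ², precisions add: τ_n = τ₀ + n/σ².
So 1/σ₀² = 1/3.3065 − 28/114.0 = 0.302435 − 0.245614 = 0.056821.
Hence σ₀² = 1/0.056821 ≈ 17.6.

σ₀² = 17.6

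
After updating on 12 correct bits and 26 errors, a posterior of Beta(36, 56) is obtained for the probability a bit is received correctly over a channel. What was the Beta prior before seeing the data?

A Beta(a, b) prior with s successes and f failures in binomial data gives a Beta(a+s, b+f) posterior.
So a = 36 − 12 = 24 and b = 56 − 26 = 30.

Beta(24, 30)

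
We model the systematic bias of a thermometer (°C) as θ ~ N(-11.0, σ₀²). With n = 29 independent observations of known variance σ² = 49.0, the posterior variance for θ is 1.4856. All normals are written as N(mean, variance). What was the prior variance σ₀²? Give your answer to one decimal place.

σ₀² = 12.3

Posterior precision equals prior precision plus data precision: 1/σ_n² = 1/σ₀² + n/σ².
So 1/σ₀² = 1/1.4856 − 29/49.0 = 0.673129 − 0.591837 = 0.081292.
Hence σ₀² = 1/0.081292 ≈ 12.3.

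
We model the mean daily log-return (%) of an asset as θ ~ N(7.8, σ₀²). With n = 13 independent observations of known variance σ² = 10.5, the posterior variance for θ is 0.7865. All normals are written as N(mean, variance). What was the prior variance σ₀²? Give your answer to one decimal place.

Posterior precision equals prior precision plus data precision: 1/σ_n² = 1/σ₀² + n/σ².
So 1/σ₀² = 1/0.7865 − 13/10.5 = 1.271456 − 1.238095 = 0.033361.
Hence σ₀² = 1/0.033361 ≈ 30.0.

σ₀² = 30.0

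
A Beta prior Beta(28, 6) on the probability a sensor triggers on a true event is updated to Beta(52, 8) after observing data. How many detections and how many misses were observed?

24 detections and 2 misses

A Beta(α, β) prior with s successes and f failures in binomial data gives a Beta(α+s, β+f) posterior.
So s = 52 − 28 = 24 and f = 8 − 6 = 2.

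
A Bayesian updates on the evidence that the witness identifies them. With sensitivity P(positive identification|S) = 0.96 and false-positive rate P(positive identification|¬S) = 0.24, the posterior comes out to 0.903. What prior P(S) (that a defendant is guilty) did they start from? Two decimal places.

P(S) = 0.70

Bayes' rule in odds form gives O(S|E) = O(S)·[P(E|S)/P(E|¬S)], hence O(S) = O(S|E)/LR.
Posterior odds = 0.903/(1−0.903) = 9.3093. LR = 0.96/0.24 = 4.0000.
Prior odds = 9.3093/4.0000 = 2.3273, so P(S) = 2.3273/(1+2.3273) ≈ 0.70.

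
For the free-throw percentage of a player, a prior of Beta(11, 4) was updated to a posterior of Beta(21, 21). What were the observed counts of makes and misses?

A Beta(α, β) prior with s successes and f failures in binomial data gives a Beta(α+s, β+f) posterior.
Match parameters: s=21−11=10, f=21−4=17.

10 makes and 17 misses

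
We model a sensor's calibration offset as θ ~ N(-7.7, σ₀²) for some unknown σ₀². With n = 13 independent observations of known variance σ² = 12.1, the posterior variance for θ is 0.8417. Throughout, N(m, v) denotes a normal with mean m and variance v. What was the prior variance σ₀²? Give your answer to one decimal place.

Posterior precision equals prior precision plus data precision: 1/σ_n² = 1/σ₀² + n/σ².
So 1/σ₀² = 1/0.8417 − 13/12.1 = 1.188072 − 1.074380 = 0.113692.
Hence σ₀² = 1/0.113692 ≈ 8.8.

σ₀² = 8.8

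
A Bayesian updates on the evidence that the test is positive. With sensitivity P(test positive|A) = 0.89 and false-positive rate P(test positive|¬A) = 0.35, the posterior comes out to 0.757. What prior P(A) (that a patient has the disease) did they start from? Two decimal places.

In odds form, posterior odds = prior odds × likelihood ratio, so prior odds = posterior odds ÷ LR.
Posterior odds = 0.757/(1−0.757) = 3.1152. LR = 0.89/0.35 = 2.5429.
Prior odds = 3.1152/2.5429 = 1.2251, so P(A) = 1.2251/(1+1.2251) ≈ 0.55.

P(A) = 0.55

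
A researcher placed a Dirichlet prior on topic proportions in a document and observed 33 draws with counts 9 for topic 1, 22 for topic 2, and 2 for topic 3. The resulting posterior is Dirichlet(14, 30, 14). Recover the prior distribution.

For a Dirichlet(α) prior with multinomial counts c, the posterior is Dirichlet(α + c) componentwise.
Subtract each count from the matching posterior parameter: 14−9=5, 30−22=8, 14−2=12.

Dirichlet(5, 8, 12)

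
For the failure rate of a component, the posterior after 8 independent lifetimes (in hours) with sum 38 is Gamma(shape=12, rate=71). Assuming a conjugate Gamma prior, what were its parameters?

Gamma(shape=4, rate=33)

For an exponential likelihood with a Gamma(α, β) prior on the rate, n observations with total T give posterior Gamma(α+n, β+T).
So α = 12 − 8 = 4 and β = 71 − 38 = 33.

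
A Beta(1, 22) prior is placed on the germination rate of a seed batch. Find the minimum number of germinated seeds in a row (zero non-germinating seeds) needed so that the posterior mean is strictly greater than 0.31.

After k germinated seeds and 0 non-germinating seeds the posterior is Beta(1+k, 22), with mean (1+k)/(1+22+k).
Set (1+k)/(23+k) > 0.31 and solve: k > (0.31·23 − 1)/(1 − 0.31) = 8.884.
The smallest integer exceeding 8.884 is 9, and checking k=9: (10)/(32) = 0.3125 > 0.31.

k = 9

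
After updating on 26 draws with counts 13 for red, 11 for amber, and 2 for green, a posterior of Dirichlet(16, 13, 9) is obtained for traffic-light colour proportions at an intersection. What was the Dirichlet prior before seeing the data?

For a Dirichlet(α) prior with multinomial counts c, the posterior is Dirichlet(α + c) componentwise.
Subtract each count from the matching posterior parameter: 16−13=3, 13−11=2, 9−2=7.

Dirichlet(3, 2, 7)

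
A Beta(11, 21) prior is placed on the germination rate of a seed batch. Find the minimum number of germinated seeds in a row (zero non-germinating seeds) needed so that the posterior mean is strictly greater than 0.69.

After k germinated seeds and 0 non-germinating seeds the posterior is Beta(11+k, 21), with mean (11+k)/(11+21+k).
Set (11+k)/(32+k) > 0.69 and solve: k > (0.69·32 − 11)/(1 − 0.69) = 35.742.
The smallest integer exceeding 35.742 is 36.

k = 36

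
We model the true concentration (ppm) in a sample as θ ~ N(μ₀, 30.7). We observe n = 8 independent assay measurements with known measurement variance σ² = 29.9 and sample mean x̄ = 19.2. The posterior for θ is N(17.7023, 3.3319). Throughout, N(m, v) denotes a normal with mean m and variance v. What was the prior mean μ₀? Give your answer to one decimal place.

With known observation variance, the Normal–Normal posterior has precision τ_n = τ₀ + n/σ² and mean μ_n = (τ₀μ₀ + (n/σ²)x̄)/τ_n.
Here τ₀ = 1/30.7 = 0.032573 and τ_data = 8/29.9 = 0.267559, so τ_n = 0.300132.
Rearranging for μ₀: μ₀ = (μ_n·τ_n − τ_data·x̄)/τ₀ = (17.7023·0.300132 − 0.267559·19.2) / 0.032573 = 0.175894/0.032573 ≈ 5.4.

μ₀ = 5.4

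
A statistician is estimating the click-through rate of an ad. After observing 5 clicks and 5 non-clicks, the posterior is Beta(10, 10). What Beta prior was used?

Under Beta–binomial conjugacy the posterior parameters are (a+s, b+f).
So a = 10 − 5 = 5 and b = 10 − 5 = 5.

Beta(5, 5)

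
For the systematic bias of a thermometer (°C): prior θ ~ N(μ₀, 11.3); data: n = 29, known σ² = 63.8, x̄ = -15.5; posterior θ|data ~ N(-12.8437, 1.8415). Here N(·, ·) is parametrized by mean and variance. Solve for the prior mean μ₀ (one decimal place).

μ₀ = 0.8

With known observation variance, the Normal–Normal posterior has precision τ_n = τ₀ + n/σ² and mean μ_n = (τ₀μ₀ + (n/σ²)x̄)/τ_n.
Here τ₀ = 1/11.3 = 0.088496 and τ_data = 29/63.8 = 0.454545, so τ_n = 0.543041.
Rearranging for μ₀: μ₀ = (μ_n·τ_n − τ_data·x̄)/τ₀ = (-12.8437·0.543041 − 0.454545·-15.5) / 0.088496 = 0.070792/0.088496 ≈ 0.8.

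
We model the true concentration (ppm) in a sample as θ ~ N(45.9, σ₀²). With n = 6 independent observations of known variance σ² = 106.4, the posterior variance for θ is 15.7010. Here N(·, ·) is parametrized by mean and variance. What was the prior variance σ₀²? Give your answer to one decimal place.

σ₀² = 137.0

For the Normal–Normal model with known σ², precisions add: τ_n = τ₀ + n/σ².
So 1/σ₀² = 1/15.7010 − 6/106.4 = 0.063690 − 0.056391 = 0.007299.
Hence σ₀² = 1/0.007299 ≈ 137.0.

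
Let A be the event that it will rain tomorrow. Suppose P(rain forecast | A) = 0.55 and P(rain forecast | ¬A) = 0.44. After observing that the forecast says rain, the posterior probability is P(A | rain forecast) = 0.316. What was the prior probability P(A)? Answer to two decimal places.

P(A) = 0.27

Bayes' rule in odds form gives O(A|E) = O(A)·[P(E|A)/P(E|¬A)], hence O(A) = O(A|E)/LR.
Posterior odds = 0.316/(1−0.316) = 0.4620. LR = 0.55/0.44 = 1.2500.
Prior odds = 0.4620/1.2500 = 0.3696, so P(A) = 0.3696/(1+0.3696) ≈ 0.27.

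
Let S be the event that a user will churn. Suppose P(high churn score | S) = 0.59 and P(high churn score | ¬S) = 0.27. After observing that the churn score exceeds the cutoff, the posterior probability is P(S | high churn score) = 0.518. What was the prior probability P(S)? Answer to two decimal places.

P(S) = 0.33

Bayes' rule in odds form gives O(S|E) = O(S)·[P(E|S)/P(E|¬S)], hence O(S) = O(S|E)/LR.
Posterior odds = 0.518/(1−0.518) = 1.0747. LR = 0.59/0.27 = 2.1852.
Prior odds = 1.0747/2.1852 = 0.4918, so P(S) = 0.4918/(1+0.4918) ≈ 0.33.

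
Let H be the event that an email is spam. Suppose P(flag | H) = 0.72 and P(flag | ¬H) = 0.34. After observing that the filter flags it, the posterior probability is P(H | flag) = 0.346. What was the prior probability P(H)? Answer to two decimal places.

Bayes' rule in odds form gives O(H|E) = O(H)·[P(E|H)/P(E|¬H)], hence O(H) = O(H|E)/LR.
Posterior odds = 0.346/(1−0.346) = 0.5291. LR = 0.72/0.34 = 2.1176.
Prior odds = 0.5291/2.1176 = 0.2499, so P(H) = 0.2499/(1+0.2499) ≈ 0.20.

P(H) = 0.20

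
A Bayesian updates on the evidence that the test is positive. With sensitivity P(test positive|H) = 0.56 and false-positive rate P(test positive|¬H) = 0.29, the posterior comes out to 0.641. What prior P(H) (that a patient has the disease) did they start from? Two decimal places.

P(H) = 0.48

In odds form, posterior odds = prior odds × likelihood ratio, so prior odds = posterior odds ÷ LR.
Posterior odds = 0.641/(1−0.641) = 1.7855. LR = 0.56/0.29 = 1.9310.
Prior odds = 1.7855/1.9310 = 0.9247, so P(H) = 0.9247/(1+0.9247) ≈ 0.48.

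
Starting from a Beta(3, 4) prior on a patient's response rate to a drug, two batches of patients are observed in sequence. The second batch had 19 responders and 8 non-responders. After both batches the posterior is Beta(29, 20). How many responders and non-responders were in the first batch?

Sequential conjugate updates are equivalent to a single update on the pooled data, so total successes = posterior α − prior α and total failures = posterior β − prior β.
Total across both batches: 29−3=26 responders, 20−4=16 non-responders.
Subtract the second batch: 26−19=7 responders and 16−8=8 non-responders.

7 responders and 8 non-responders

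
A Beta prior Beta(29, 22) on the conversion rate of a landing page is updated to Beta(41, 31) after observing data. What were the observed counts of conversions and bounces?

12 conversions and 9 bounces

Beta is conjugate to the binomial likelihood: posterior = Beta(a+s, b+f).
Match parameters: s=41−29=12, f=31−22=9.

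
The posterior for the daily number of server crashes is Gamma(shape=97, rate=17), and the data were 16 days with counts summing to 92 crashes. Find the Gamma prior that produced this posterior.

A Gamma(α, β) prior (rate parametrization) on a Poisson rate with n observations summing to S gives posterior Gamma(α+S, β+n).
So α = 97 − 92 = 5 and β = 17 − 16 = 1.

Gamma(shape=5, rate=1)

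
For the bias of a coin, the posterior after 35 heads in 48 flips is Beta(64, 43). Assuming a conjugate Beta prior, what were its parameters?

Beta(29, 30)

Beta is conjugate to the binomial likelihood: posterior = Beta(a+s, b+f).
So a = 64 − 35 = 29 and b = 43 − 13 = 30.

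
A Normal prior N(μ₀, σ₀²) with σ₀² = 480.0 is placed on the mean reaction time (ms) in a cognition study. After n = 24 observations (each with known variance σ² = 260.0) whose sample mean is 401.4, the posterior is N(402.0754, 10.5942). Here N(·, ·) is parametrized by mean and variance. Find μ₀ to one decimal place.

μ₀ = 432.0

With known observation variance, the Normal–Normal posterior has precision τ_n = τ₀ + n/σ² and mean μ_n = (τ₀μ₀ + (n/σ²)x̄)/τ_n.
Here τ₀ = 1/480.0 = 0.002083 and τ_data = 24/260.0 = 0.092308, so τ_n = 0.094391.
Rearranging for μ₀: μ₀ = (μ_n·τ_n − τ_data·x̄)/τ₀ = (402.0754·0.094391 − 0.092308·401.4) / 0.002083 = 0.899868/0.002083 ≈ 432.0.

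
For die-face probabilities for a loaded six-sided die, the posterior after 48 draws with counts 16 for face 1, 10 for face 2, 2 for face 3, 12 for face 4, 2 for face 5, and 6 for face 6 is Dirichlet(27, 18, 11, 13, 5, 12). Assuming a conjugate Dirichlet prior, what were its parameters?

Dirichlet(11, 8, 9, 1, 3, 6)

For a Dirichlet(α) prior with multinomial counts c, the posterior is Dirichlet(α + c) componentwise.
Subtract each count from the matching posterior parameter: 27−16=11, 18−10=8, 11−2=9, 13−12=1, 5−2=3, 12−6=6.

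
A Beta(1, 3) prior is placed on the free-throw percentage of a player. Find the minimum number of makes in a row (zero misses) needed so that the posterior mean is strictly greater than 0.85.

After k makes and 0 misses the posterior is Beta(1+k, 3), with mean (1+k)/(1+3+k).
Set (1+k)/(4+k) > 0.85 and solve: k > (0.85·4 − 1)/(1 − 0.85) = 16.000.
The smallest integer exceeding 16.000 is 17.

k = 17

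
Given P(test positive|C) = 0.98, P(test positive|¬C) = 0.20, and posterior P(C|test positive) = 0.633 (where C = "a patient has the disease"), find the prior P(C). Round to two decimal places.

Bayes' rule in odds form gives O(C|E) = O(C)·[P(E|C)/P(E|¬C)], hence O(C) = O(C|E)/LR.
Posterior odds = 0.633/(1−0.633) = 1.7248. LR = 0.98/0.20 = 4.9000.
Prior odds = 1.7248/4.9000 = 0.3520, so P(C) = 0.3520/(1+0.3520) ≈ 0.26.

P(C) = 0.26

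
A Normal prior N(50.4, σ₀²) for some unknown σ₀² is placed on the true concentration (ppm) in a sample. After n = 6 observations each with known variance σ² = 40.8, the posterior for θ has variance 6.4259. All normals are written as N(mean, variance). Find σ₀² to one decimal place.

Posterior precision equals prior precision plus data precision: 1/σ_n² = 1/σ₀² + n/σ².
So 1/σ₀² = 1/6.4259 − 6/40.8 = 0.155620 − 0.147059 = 0.008561.
Hence σ₀² = 1/0.008561 ≈ 116.8.

σ₀² = 116.8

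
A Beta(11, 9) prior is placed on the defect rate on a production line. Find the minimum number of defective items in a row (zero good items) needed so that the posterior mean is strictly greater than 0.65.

After k defective items and 0 good items the posterior is Beta(11+k, 9), with mean (11+k)/(11+9+k).
Set (11+k)/(20+k) > 0.65 and solve: k > (0.65·20 − 11)/(1 − 0.65) = 5.714.
The smallest integer exceeding 5.714 is 6, and checking k=6: (17)/(26) = 0.6538 > 0.65.

k = 6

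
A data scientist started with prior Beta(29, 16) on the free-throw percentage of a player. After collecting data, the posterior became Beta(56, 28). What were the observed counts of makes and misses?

27 makes and 12 misses

A Beta(a, b) prior with s successes and f failures in binomial data gives a Beta(a+s, b+f) posterior.
Match parameters: s=56−29=27, f=28−16=12.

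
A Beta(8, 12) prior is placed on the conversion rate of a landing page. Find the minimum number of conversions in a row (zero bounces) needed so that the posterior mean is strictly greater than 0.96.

After k conversions and 0 bounces the posterior is Beta(8+k, 12), with mean (8+k)/(8+12+k).
Set (8+k)/(20+k) > 0.96 and solve: k > (0.96·20 − 8)/(1 − 0.96) = 280.000.
The smallest integer exceeding 280.000 is 281.

k = 281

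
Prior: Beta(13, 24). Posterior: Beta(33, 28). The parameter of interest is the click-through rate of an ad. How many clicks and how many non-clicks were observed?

Under Beta–binomial conjugacy the posterior parameters are (α+s, β+f).
So s = 33 − 13 = 20 and f = 28 − 24 = 4.

20 clicks and 4 non-clicks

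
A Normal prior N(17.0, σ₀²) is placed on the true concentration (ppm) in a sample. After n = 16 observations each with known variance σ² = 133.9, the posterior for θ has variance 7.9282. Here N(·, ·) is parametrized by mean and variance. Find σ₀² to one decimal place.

σ₀² = 150.6

Posterior precision equals prior precision plus data precision: 1/σ_n² = 1/σ₀² + n/σ².
So 1/σ₀² = 1/7.9282 − 16/133.9 = 0.126132 − 0.119492 = 0.006640.
Hence σ₀² = 1/0.006640 ≈ 150.6.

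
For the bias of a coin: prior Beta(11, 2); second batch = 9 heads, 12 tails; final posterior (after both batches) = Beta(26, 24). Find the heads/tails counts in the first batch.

Sequential conjugate updates are equivalent to a single update on the pooled data, so total successes = posterior α − prior α and total failures = posterior β − prior β.
Total across both batches: 26−11=15 heads, 24−2=22 tails.
Subtract the second batch: 15−9=6 heads and 22−12=10 tails.

6 heads and 10 tails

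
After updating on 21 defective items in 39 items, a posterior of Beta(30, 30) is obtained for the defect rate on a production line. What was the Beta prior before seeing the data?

Beta(9, 12)

Beta is conjugate to the binomial likelihood: posterior = Beta(α+s, β+f).
Subtract the data counts: 30−21=9, 30−18=12.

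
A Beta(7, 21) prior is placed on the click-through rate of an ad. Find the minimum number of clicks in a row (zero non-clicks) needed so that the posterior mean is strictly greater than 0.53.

k = 17

After k clicks and 0 non-clicks the posterior is Beta(7+k, 21), with mean (7+k)/(7+21+k).
Set (7+k)/(28+k) > 0.53 and solve: k > (0.53·28 − 7)/(1 − 0.53) = 16.681.
The smallest integer exceeding 16.681 is 17.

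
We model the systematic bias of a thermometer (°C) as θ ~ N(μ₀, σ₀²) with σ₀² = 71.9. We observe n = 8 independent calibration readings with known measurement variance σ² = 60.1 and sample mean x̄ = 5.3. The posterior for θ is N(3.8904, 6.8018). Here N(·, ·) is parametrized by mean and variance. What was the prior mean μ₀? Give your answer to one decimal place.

The posterior mean is a precision-weighted average: μ_n = (τ₀μ₀ + τ_data·x̄)/(τ₀+τ_data), with τ₀=1/σ₀² and τ_data=n/σ².
Here τ₀ = 1/71.9 = 0.013908 and τ_data = 8/60.1 = 0.133111, so τ_n = 0.147019.
Rearranging for μ₀: μ₀ = (μ_n·τ_n − τ_data·x̄)/τ₀ = (3.8904·0.147019 − 0.133111·5.3) / 0.013908 = -0.133526/0.013908 ≈ -9.6.

μ₀ = -9.6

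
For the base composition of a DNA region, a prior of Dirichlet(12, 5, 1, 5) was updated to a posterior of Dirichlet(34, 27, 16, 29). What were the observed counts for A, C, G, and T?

counts (22, 22, 15, 24)

For a Dirichlet(α) prior with multinomial counts c, the posterior is Dirichlet(α + c) componentwise.
Counts are posterior − prior componentwise: 34−12=22, 27−5=22, 16−1=15, 29−5=24.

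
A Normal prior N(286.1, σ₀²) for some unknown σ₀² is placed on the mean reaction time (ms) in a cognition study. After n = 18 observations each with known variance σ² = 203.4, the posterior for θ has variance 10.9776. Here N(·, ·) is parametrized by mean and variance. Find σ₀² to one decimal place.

σ₀² = 384.8

For the Normal–Normal model with known σ², precisions add: τ_n = τ₀ + n/σ².
So 1/σ₀² = 1/10.9776 − 18/203.4 = 0.091095 − 0.088496 = 0.002599.
Hence σ₀² = 1/0.002599 ≈ 384.8.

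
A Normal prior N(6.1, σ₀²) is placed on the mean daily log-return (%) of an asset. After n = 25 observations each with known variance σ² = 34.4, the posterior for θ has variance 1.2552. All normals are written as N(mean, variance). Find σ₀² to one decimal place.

σ₀² = 14.3

For the Normal–Normal model with known σ², precisions add: τ_n = τ₀ + n/σ².
So 1/σ₀² = 1/1.2552 − 25/34.4 = 0.796686 − 0.726744 = 0.069942.
Hence σ₀² = 1/0.069942 ≈ 14.3.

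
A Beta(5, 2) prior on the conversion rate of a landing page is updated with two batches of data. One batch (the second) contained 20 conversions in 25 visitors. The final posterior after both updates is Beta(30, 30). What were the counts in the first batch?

Because Beta–binomial updating is additive in the counts, the combined data contributed (α_post−α_prior, β_post−β_prior) successes and failures.
Total across both batches: 30−5=25 conversions, 30−2=28 bounces.
Subtract the second batch: 25−20=5 conversions and 28−5=23 bounces.

5 conversions and 23 bounces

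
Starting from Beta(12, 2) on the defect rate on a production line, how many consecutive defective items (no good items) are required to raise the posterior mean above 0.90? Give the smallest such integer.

After k defective items and 0 good items the posterior is Beta(12+k, 2), with mean (12+k)/(12+2+k).
Set (12+k)/(14+k) > 0.90 and solve: k > (0.90·14 − 12)/(1 − 0.90) = 6.000.
The smallest integer exceeding 6.000 is 7, and checking k=7: (19)/(21) = 0.9048 > 0.90.

k = 7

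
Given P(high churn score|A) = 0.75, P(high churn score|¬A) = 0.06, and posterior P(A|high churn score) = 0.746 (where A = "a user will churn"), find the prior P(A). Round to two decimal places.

P(A) = 0.19

In odds form, posterior odds = prior odds × likelihood ratio, so prior odds = posterior odds ÷ LR.
Posterior odds = 0.746/(1−0.746) = 2.9370. LR = 0.75/0.06 = 12.5000.
Prior odds = 2.9370/12.5000 = 0.2350, so P(A) = 0.2350/(1+0.2350) ≈ 0.19.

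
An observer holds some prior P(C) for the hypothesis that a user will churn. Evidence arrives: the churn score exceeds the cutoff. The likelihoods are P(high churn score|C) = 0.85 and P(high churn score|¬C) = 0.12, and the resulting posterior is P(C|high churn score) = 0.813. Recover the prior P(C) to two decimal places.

P(C) = 0.38

Bayes' rule in odds form gives O(C|E) = O(C)·[P(E|C)/P(E|¬C)], hence O(C) = O(C|E)/LR.
Posterior odds = 0.813/(1−0.813) = 4.3476. LR = 0.85/0.12 = 7.0833.
Prior odds = 4.3476/7.0833 = 0.6138, so P(C) = 0.6138/(1+0.6138) ≈ 0.38.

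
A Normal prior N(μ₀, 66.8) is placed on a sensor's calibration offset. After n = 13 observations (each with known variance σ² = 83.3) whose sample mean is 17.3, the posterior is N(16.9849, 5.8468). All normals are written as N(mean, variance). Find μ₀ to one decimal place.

With known observation variance, the Normal–Normal posterior has precision τ_n = τ₀ + n/σ² and mean μ_n = (τ₀μ₀ + (n/σ²)x̄)/τ_n.
Here τ₀ = 1/66.8 = 0.014970 and τ_data = 13/83.3 = 0.156062, so τ_n = 0.171032.
Rearranging for μ₀: μ₀ = (μ_n·τ_n − τ_data·x̄)/τ₀ = (16.9849·0.171032 − 0.156062·17.3) / 0.014970 = 0.205089/0.014970 ≈ 13.7.

μ₀ = 13.7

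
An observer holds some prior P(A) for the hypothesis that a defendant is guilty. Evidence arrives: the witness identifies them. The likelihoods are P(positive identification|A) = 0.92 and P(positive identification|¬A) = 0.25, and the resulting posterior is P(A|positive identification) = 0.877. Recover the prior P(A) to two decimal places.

P(A) = 0.66

In odds form, posterior odds = prior odds × likelihood ratio, so prior odds = posterior odds ÷ LR.
Posterior odds = 0.877/(1−0.877) = 7.1301. LR = 0.92/0.25 = 3.6800.
Prior odds = 7.1301/3.6800 = 1.9375, so P(A) = 1.9375/(1+1.9375) ≈ 0.66.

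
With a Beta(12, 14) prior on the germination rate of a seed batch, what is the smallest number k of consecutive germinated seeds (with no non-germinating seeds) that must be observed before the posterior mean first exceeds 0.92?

After k germinated seeds and 0 non-germinating seeds the posterior is Beta(12+k, 14), with mean (12+k)/(12+14+k).
Set (12+k)/(26+k) > 0.92 and solve: k > (0.92·26 − 12)/(1 − 0.92) = 149.000.
The smallest integer exceeding 149.000 is 150, and checking k=150: (162)/(176) = 0.9205 > 0.92.

k = 150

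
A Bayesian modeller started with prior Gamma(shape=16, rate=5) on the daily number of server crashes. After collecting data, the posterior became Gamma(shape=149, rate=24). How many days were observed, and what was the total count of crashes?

Gamma–Poisson conjugacy: posterior shape = α + Σxᵢ, posterior rate = β + n.
Matching: Σxᵢ = 149 − 16 = 133 and n = 24 − 5 = 19.

n = 19 days with total 133 crashes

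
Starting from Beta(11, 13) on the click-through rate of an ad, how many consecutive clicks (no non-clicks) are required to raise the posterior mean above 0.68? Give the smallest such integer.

After k clicks and 0 non-clicks the posterior is Beta(11+k, 13), with mean (11+k)/(11+13+k).
Set (11+k)/(24+k) > 0.68 and solve: k > (0.68·24 − 11)/(1 − 0.68) = 16.625.
The smallest integer exceeding 16.625 is 17.

k = 17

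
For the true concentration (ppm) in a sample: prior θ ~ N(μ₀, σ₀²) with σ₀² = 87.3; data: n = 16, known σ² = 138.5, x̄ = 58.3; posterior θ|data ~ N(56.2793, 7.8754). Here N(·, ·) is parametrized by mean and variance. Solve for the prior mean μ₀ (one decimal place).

With known observation variance, the Normal–Normal posterior has precision τ_n = τ₀ + n/σ² and mean μ_n = (τ₀μ₀ + (n/σ²)x̄)/τ_n.
Here τ₀ = 1/87.3 = 0.011455 and τ_data = 16/138.5 = 0.115523, so τ_n = 0.126978.
Rearranging for μ₀: μ₀ = (μ_n·τ_n − τ_data·x̄)/τ₀ = (56.2793·0.126978 − 0.115523·58.3) / 0.011455 = 0.411242/0.011455 ≈ 35.9.

μ₀ = 35.9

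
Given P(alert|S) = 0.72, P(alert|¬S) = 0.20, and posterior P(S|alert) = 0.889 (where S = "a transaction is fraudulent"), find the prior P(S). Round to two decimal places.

In odds form, posterior odds = prior odds × likelihood ratio, so prior odds = posterior odds ÷ LR.
Posterior odds = 0.889/(1−0.889) = 8.0090. LR = 0.72/0.20 = 3.6000.
Prior odds = 8.0090/3.6000 = 2.2247, so P(S) = 2.2247/(1+2.2247) ≈ 0.69.

P(S) = 0.69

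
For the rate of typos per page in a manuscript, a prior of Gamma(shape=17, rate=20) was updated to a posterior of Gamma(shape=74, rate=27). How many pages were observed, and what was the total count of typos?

n = 7 pages with total 57 typos

A Gamma(α, β) prior (rate parametrization) on a Poisson rate with n observations summing to S gives posterior Gamma(α+S, β+n).
Matching: Σxᵢ = 74 − 17 = 57 and n = 27 − 20 = 7.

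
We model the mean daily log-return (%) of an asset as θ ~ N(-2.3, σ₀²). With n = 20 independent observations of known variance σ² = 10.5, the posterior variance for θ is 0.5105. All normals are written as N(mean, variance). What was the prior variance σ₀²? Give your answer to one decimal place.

For the Normal–Normal model with known σ², precisions add: τ_n = τ₀ + n/σ².
So 1/σ₀² = 1/0.5105 − 20/10.5 = 1.958864 − 1.904762 = 0.054102.
Hence σ₀² = 1/0.054102 ≈ 18.5.

σ₀² = 18.5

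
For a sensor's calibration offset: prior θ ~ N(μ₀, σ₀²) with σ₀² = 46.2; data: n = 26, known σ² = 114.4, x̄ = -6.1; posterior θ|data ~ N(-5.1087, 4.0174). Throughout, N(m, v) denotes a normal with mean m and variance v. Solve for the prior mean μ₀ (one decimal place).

μ₀ = 5.3

With known observation variance, the Normal–Normal posterior has precision τ_n = τ₀ + n/σ² and mean μ_n = (τ₀μ₀ + (n/σ²)x̄)/τ_n.
Here τ₀ = 1/46.2 = 0.021645 and τ_data = 26/114.4 = 0.227273, so τ_n = 0.248918.
Rearranging for μ₀: μ₀ = (μ_n·τ_n − τ_data·x̄)/τ₀ = (-5.1087·0.248918 − 0.227273·-6.1) / 0.021645 = 0.114718/0.021645 ≈ 5.3.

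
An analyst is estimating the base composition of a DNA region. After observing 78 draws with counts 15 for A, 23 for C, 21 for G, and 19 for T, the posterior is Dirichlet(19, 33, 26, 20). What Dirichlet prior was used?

For a Dirichlet(α) prior with multinomial counts c, the posterior is Dirichlet(α + c) componentwise.
Subtract each count from the matching posterior parameter: 19−15=4, 33−23=10, 26−21=5, 20−19=1.

Dirichlet(4, 10, 5, 1)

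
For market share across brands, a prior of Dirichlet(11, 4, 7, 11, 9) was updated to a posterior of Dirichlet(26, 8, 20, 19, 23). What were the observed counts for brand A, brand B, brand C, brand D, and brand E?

counts (15, 4, 13, 8, 14)

For a Dirichlet(α) prior with multinomial counts c, the posterior is Dirichlet(α + c) componentwise.
Counts are posterior − prior componentwise: 26−11=15, 8−4=4, 20−7=13, 19−11=8, 23−9=14.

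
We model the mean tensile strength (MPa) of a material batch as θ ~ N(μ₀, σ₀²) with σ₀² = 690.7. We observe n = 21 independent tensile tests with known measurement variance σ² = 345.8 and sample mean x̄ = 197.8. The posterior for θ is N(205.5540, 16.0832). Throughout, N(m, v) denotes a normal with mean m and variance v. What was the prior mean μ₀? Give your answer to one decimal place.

μ₀ = 530.8

With known observation variance, the Normal–Normal posterior has precision τ_n = τ₀ + n/σ² and mean μ_n = (τ₀μ₀ + (n/σ²)x̄)/τ_n.
Here τ₀ = 1/690.7 = 0.001448 and τ_data = 21/345.8 = 0.060729, so τ_n = 0.062177.
Rearranging for μ₀: μ₀ = (μ_n·τ_n − τ_data·x̄)/τ₀ = (205.5540·0.062177 − 0.060729·197.8) / 0.001448 = 0.768535/0.001448 ≈ 530.8.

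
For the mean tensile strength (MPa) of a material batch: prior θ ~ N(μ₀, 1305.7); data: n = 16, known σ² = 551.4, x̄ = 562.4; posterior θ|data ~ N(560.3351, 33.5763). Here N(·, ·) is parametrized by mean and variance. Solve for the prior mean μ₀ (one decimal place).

μ₀ = 482.1

The posterior mean is a precision-weighted average: μ_n = (τ₀μ₀ + τ_data·x̄)/(τ₀+τ_data), with τ₀=1/σ₀² and τ_data=n/σ².
Here τ₀ = 1/1305.7 = 0.000766 and τ_data = 16/551.4 = 0.029017, so τ_n = 0.029783.
Rearranging for μ₀: μ₀ = (μ_n·τ_n − τ_data·x̄)/τ₀ = (560.3351·0.029783 − 0.029017·562.4) / 0.000766 = 0.369299/0.000766 ≈ 482.1.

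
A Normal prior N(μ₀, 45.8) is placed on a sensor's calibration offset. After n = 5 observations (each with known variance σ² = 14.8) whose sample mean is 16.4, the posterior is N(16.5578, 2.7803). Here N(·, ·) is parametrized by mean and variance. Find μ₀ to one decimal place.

The posterior mean is a precision-weighted average: μ_n = (τ₀μ₀ + τ_data·x̄)/(τ₀+τ_data), with τ₀=1/σ₀² and τ_data=n/σ².
Here τ₀ = 1/45.8 = 0.021834 and τ_data = 5/14.8 = 0.337838, so τ_n = 0.359672.
Rearranging for μ₀: μ₀ = (μ_n·τ_n − τ_data·x̄)/τ₀ = (16.5578·0.359672 − 0.337838·16.4) / 0.021834 = 0.414834/0.021834 ≈ 19.0.

μ₀ = 19.0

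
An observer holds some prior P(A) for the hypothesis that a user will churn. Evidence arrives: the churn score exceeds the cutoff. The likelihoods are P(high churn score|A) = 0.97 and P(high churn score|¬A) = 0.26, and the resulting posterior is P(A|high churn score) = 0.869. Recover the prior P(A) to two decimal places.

P(A) = 0.64

Bayes' rule in odds form gives O(A|E) = O(A)·[P(E|A)/P(E|¬A)], hence O(A) = O(A|E)/LR.
Posterior odds = 0.869/(1−0.869) = 6.6336. LR = 0.97/0.26 = 3.7308.
Prior odds = 6.6336/3.7308 = 1.7781, so P(A) = 1.7781/(1+1.7781) ≈ 0.64.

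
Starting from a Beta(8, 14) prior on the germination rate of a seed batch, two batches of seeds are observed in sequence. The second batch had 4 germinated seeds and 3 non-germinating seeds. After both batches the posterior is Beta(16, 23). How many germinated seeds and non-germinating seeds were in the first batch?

4 germinated seeds and 6 non-germinating seeds

Sequential conjugate updates are equivalent to a single update on the pooled data, so total successes = posterior α − prior α and total failures = posterior β − prior β.
Total across both batches: 16−8=8 germinated seeds, 23−14=9 non-germinating seeds.
Subtract the second batch: 8−4=4 germinated seeds and 9−3=6 non-germinating seeds.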